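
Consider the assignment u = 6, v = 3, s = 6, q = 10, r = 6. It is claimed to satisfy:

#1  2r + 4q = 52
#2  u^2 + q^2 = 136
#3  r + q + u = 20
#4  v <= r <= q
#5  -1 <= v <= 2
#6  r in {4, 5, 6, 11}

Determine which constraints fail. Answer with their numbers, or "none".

#1 2r + 4q = 2(6) + 4(10) = 52 — holds.
#2 u^2 + q^2 = 6^2 + 10^2 = 36 + 100 = 136 — holds.
#3 r + q + u = 6 + 10 + 6 = 22, not 20 — fails.
#4 values 3 <= 6 <= 10 — holds.
#5 v = 3 is outside [-1, 2] — fails.
#6 r = 6 is in {4, 5, 6, 11} — holds.

Violated: 3 and 5.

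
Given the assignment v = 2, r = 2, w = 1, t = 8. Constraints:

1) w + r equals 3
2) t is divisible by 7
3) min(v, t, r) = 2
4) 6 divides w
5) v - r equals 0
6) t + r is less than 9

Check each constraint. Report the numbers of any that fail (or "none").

Constraints 2, 4, and 6 do not hold.

1) w + r = 1 + 2 = 3  ✔
2) 8 = 7*1 + 1, so 7 does not divide 8  ✘
3) min(2, 8, 2) = 2  ✔
4) 1 = 6*0 + 1, so 6 does not divide 1  ✘
5) v - r = 2 - 2 = 0  ✔
6) t + r = 8 + 2 = 10; 10 ≥ 9, bound 9 not met  ✘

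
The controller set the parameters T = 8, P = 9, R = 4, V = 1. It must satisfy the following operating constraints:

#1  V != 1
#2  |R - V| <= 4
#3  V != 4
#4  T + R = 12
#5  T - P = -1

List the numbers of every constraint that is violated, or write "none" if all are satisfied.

#1 V = 1, but 1 is required to differ  false
#2 |4 - 1| = 3; 3 ≤ 4  true
#3 V = 1, and 1 ≠ 4  true
#4 T + R = 8 + 4 = 12  true
#5 T - P = 8 - 9 = -1  true

Constraint 1 is violated.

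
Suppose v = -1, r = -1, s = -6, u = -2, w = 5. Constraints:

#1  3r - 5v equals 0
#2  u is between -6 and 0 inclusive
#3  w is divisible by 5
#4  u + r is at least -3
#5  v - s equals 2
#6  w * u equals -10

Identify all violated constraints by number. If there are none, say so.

Violated: 1, 5.

#1 3r - 5v = 3(-1) - 5(-1) = 2, not 0 — violated.
#2 u = -2 lies in [-6, 0] — OK.
#3 5 / 5 = 1, so 5 divides 5 — OK.
#4 u + r = -2 + (-1) = -3; -3 ≥ -3 — OK.
#5 v - s = -1 - (-6) = 5, not 2 — violated.
#6 w * u = 5 * (-2) = -10 — OK.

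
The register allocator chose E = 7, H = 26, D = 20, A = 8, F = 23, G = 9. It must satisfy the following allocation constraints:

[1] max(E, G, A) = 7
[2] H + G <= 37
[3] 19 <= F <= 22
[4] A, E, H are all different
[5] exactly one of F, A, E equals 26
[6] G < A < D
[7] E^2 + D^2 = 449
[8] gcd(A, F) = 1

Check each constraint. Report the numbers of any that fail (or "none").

The assignment fails constraints 1, 3, 5, and 6.

[1] max(7, 9, 8) = 9, not 7 — does not hold.
[2] H + G = 26 + 9 = 35; 35 ≤ 37 — holds.
[3] F = 23 is outside [19, 22] — does not hold.
[4] values 8, 7, 26 are pairwise distinct — holds.
[5] F=23, A=8, E=7; 0 of them equal 26, not exactly one — does not hold.
[6] values 9, 8, 20; G = 9 is not < A = 8 — does not hold.
[7] E^2 + D^2 = 7^2 + 20^2 = 49 + 400 = 449 — holds.
[8] gcd(8, 23) = 1 — holds.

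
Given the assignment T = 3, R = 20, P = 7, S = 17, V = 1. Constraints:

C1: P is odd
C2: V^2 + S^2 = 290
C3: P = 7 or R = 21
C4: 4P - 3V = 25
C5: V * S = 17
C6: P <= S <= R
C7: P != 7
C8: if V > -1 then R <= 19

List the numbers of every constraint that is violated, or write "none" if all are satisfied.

Constraints 7 and 8 are violated.

C1: P = 7 is odd — OK.
C2: V^2 + S^2 = 1^2 + 17^2 = 1 + 289 = 290 — OK.
C3: P = 7 = 7 (first disjunct) — OK.
C4: 4P - 3V = 4(7) - 3(1) = 25 — OK.
C5: V * S = 1 * 17 = 17 — OK.
C6: values 7 <= 17 <= 20 — OK.
C7: P = 7, but 7 is required to differ — violated.
C8: V = 1 > -1, so we need R ≤ 19; but R = 20 > 19 — violated.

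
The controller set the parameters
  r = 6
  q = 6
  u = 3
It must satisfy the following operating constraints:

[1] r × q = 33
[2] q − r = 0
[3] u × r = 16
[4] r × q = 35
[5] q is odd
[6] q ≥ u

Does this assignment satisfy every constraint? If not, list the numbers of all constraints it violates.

The assignment fails constraints 1, 3, 4, and 5.

[1] r × q = 6 × 6 = 36, not 33 — violated.
[2] q − r = 6 − 6 = 0 — OK.
[3] u × r = 3 × 6 = 18, not 16 — violated.
[4] r × q = 6 × 6 = 36, not 35 — violated.
[5] q = 6 is even — violated.
[6] q = 6, u = 3; 6 ≥ 3 — OK.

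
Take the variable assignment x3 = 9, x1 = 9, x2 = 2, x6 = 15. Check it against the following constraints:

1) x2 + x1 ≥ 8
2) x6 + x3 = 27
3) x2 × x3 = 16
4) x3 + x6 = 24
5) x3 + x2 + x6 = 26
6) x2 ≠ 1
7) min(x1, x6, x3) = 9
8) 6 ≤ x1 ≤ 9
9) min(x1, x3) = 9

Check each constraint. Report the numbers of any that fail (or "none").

1) x2 + x1 = 2 + 9 = 11; 11 ≥ 8  ✓
2) x6 + x3 = 15 + 9 = 24, not 27  ✗
3) x2 × x3 = 2 × 9 = 18, not 16  ✗
4) x3 + x6 = 9 + 15 = 24  ✓
5) x3 + x2 + x6 = 9 + 2 + 15 = 26  ✓
6) x2 = 2, and 2 ≠ 1  ✓
7) min(9, 15, 9) = 9  ✓
8) x1 = 9 lies in [6, 9]  ✓
9) min(9, 9) = 9  ✓

Constraints 2 and 3 are violated.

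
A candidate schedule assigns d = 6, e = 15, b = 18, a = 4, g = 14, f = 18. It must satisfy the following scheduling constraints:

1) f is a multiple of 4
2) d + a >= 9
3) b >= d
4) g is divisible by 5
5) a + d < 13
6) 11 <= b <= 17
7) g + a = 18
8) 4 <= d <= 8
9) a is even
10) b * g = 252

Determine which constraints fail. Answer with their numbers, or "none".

1) 18 = 4*4 + 2, so 4 does not divide 18 — violated.
2) d + a = 6 + 4 = 10; 10 ≥ 9 — OK.
3) b = 18, d = 6; 18 ≥ 6 — OK.
4) 14 = 5*2 + 4, so 5 does not divide 14 — violated.
5) a + d = 4 + 6 = 10; 10 < 13 — OK.
6) b = 18 is outside [11, 17] — violated.
7) g + a = 14 + 4 = 18 — OK.
8) d = 6 lies in [4, 8] — OK.
9) a = 4 is even — OK.
10) b * g = 18 * 14 = 252 — OK.

Constraints 1, 4, and 6 are violated.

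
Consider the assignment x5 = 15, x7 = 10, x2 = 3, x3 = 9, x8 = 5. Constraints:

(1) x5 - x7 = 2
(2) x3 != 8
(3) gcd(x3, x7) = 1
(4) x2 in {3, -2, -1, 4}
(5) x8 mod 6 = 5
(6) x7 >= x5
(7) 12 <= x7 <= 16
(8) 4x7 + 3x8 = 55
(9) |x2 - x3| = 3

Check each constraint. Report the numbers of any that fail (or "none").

Violated: 1, 6, 7, and 9.

(1) x5 - x7 = 15 - 10 = 5, not 2  FAIL
(2) x3 = 9, and 9 ≠ 8  OK
(3) gcd(9, 10) = 1  OK
(4) x2 = 3 is in {3, -2, -1, 4}  OK
(5) 5 mod 6 = 5  OK
(6) x7 = 10, x5 = 15; 10 < 15 (want ≥)  FAIL
(7) x7 = 10 is outside [12, 16]  FAIL
(8) 4x7 + 3x8 = 4(10) + 3(5) = 55  OK
(9) |3 - 9| = 6, not 3  FAIL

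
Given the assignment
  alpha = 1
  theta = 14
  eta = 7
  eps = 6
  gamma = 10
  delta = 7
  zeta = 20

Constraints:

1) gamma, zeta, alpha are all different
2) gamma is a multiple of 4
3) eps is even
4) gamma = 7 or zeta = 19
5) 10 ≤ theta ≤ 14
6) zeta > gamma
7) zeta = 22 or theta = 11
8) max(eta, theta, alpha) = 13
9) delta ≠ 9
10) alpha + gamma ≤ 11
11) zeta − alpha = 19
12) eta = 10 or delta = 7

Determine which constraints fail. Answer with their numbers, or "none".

Constraints 2, 4, 7, and 8 do not hold.

1) values 10, 20, 1 are pairwise distinct  holds
2) 10 = 4×2 + 2, so 4 does not divide 10  fails
3) eps = 6 is even  holds
4) gamma = 10 ≠ 7 and zeta = 20 ≠ 19; both disjuncts false  fails
5) theta = 14 lies in [10, 14]  holds
6) zeta = 20, gamma = 10; 20 > 10  holds
7) zeta = 20 ≠ 22 and theta = 14 ≠ 11; both disjuncts false  fails
8) max(7, 14, 1) = 14, not 13  fails
9) delta = 7, and 7 ≠ 9  holds
10) alpha + gamma = 1 + 10 = 11; 11 ≤ 11  holds
11) zeta − alpha = 20 − 1 = 19  holds
12) eta = 7 ≠ 10, but delta = 7 = 7 (second disjunct)  holds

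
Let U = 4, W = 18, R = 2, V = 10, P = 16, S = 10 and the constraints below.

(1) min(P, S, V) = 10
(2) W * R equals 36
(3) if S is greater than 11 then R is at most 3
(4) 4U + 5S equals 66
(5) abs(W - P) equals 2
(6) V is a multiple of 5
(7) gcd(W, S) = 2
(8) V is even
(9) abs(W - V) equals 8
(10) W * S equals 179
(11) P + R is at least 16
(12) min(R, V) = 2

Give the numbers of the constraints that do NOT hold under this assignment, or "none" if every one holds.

(1) min(16, 10, 10) = 10 — satisfied.
(2) W * R = 18 * 2 = 36 — satisfied.
(3) S = 10, not > 11; antecedent false, conditional vacuously true — satisfied.
(4) 4U + 5S = 4(4) + 5(10) = 66 — satisfied.
(5) abs(18 - 16) = 2 — satisfied.
(6) 10 / 5 = 2, so 5 divides 10 — satisfied.
(7) gcd(18, 10) = 2 — satisfied.
(8) V = 10 is even — satisfied.
(9) abs(18 - 10) = 8 — satisfied.
(10) W * S = 18 * 10 = 180, not 179 — violated.
(11) P + R = 16 + 2 = 18; 18 ≥ 16 — satisfied.
(12) min(2, 10) = 2 — satisfied.

The assignment fails constraint 10.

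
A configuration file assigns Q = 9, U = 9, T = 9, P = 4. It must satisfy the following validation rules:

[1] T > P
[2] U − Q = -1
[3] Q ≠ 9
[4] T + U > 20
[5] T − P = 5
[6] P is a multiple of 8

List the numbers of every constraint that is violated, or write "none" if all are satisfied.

[1] T = 9, P = 4; 9 > 4 — holds.
[2] U − Q = 9 − 9 = 0, not -1 — fails.
[3] Q = 9, but 9 is required to differ — fails.
[4] T + U = 9 + 9 = 18; 18 ≤ 20, bound 20 not met — fails.
[5] T − P = 9 − 4 = 5 — holds.
[6] 4 = 8×0 + 4, so 8 does not divide 4 — fails.

The assignment fails constraints 2, 3, 4, 6.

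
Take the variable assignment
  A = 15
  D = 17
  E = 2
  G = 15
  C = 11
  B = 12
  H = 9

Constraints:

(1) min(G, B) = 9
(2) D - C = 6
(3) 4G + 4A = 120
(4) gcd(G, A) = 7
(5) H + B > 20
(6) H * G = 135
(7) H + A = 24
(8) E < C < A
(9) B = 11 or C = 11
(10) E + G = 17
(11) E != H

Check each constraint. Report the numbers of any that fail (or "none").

Constraints 1 and 4 are violated.

(1) min(15, 12) = 12, not 9  ✗
(2) D - C = 17 - 11 = 6  ✓
(3) 4G + 4A = 4(15) + 4(15) = 120  ✓
(4) gcd(15, 15) = 15, not 7  ✗
(5) H + B = 9 + 12 = 21; 21 > 20  ✓
(6) H * G = 9 * 15 = 135  ✓
(7) H + A = 9 + 15 = 24  ✓
(8) values 2 < 11 < 15  ✓
(9) B = 12 ≠ 11, but C = 11 = 11 (second disjunct)  ✓
(10) E + G = 2 + 15 = 17  ✓
(11) E = 2, H = 9; distinct  ✓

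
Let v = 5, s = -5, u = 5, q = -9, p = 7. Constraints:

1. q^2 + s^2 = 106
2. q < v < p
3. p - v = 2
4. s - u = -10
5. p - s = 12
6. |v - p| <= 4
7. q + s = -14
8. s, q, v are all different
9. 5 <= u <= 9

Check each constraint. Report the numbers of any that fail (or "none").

All constraints are satisfied.

1. q^2 + s^2 = (-9)^2 + (-5)^2 = 81 + 25 = 106  ✔
2. values -9 < 5 < 7  ✔
3. p - v = 7 - 5 = 2  ✔
4. s - u = -5 - 5 = -10  ✔
5. p - s = 7 - (-5) = 12  ✔
6. |5 - 7| = 2; 2 ≤ 4  ✔
7. q + s = -9 + (-5) = -14  ✔
8. values -5, -9, 5 are pairwise distinct  ✔
9. u = 5 lies in [5, 9]  ✔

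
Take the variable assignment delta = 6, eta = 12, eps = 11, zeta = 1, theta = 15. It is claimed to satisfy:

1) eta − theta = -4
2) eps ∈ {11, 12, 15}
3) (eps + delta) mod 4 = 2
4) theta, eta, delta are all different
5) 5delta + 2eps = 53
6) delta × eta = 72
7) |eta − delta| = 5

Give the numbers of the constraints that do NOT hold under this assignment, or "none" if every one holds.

The assignment fails constraints 1, 3, 5, and 7.

1) eta − theta = 12 − 15 = -3, not -4  false
2) eps = 11 is in {11, 12, 15}  true
3) eps + delta = 17; 17 mod 4 = 1, not 2  false
4) values 15, 12, 6 are pairwise distinct  true
5) 5delta + 2eps = 5(6) + 2(11) = 52, not 53  false
6) delta × eta = 6 × 12 = 72  true
7) |12 − 6| = 6, not 5  false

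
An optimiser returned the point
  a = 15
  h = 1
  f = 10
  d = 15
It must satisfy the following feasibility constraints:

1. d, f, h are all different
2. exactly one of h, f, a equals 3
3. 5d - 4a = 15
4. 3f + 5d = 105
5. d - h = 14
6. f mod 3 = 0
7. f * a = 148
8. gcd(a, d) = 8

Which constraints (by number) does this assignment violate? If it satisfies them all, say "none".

The assignment fails constraints 2, 6, 7, and 8.

1. values 15, 10, 1 are pairwise distinct — satisfied.
2. h=1, f=10, a=15; 0 of them equal 3, not exactly one — violated.
3. 5d - 4a = 5(15) - 4(15) = 15 — satisfied.
4. 3f + 5d = 3(10) + 5(15) = 105 — satisfied.
5. d - h = 15 - 1 = 14 — satisfied.
6. 10 mod 3 = 1, not 0 — violated.
7. f * a = 10 * 15 = 150, not 148 — violated.
8. gcd(15, 15) = 15, not 8 — violated.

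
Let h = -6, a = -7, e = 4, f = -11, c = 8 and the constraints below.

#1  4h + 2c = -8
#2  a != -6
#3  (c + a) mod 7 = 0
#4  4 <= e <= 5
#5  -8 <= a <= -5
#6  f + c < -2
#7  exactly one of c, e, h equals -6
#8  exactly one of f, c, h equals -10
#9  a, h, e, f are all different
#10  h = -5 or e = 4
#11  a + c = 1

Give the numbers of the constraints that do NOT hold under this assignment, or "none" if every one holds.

Constraints 3 and 8 are violated.

#1 4h + 2c = 4(-6) + 2(8) = -8  true
#2 a = -7, and -7 ≠ -6  true
#3 c + a = 1; 1 mod 7 = 1, not 0  false
#4 e = 4 lies in [4, 5]  true
#5 a = -7 lies in [-8, -5]  true
#6 f + c = -11 + 8 = -3; -3 < -2  true
#7 c=8, e=4, h=-6; 1 of them equals -6  true
#8 f=-11, c=8, h=-6; 0 of them equal -10, not exactly one  false
#9 values -7, -6, 4, -11 are pairwise distinct  true
#10 h = -6 ≠ -5, but e = 4 = 4 (second disjunct)  true
#11 a + c = -7 + 8 = 1  true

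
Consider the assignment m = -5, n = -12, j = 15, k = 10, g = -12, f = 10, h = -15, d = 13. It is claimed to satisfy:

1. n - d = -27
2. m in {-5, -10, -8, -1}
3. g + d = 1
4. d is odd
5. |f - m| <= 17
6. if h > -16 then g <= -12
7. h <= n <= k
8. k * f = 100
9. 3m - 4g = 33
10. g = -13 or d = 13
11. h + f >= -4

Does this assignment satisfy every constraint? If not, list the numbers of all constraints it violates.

1. n - d = -12 - 13 = -25, not -27 — fails.
2. m = -5 is in {-5, -10, -8, -1} — holds.
3. g + d = -12 + 13 = 1 — holds.
4. d = 13 is odd — holds.
5. |10 - (-5)| = 15; 15 ≤ 17 — holds.
6. h = -15 > -16, so we need g ≤ -12; g = -12 ≤ -12 — holds.
7. values -15 <= -12 <= 10 — holds.
8. k * f = 10 * 10 = 100 — holds.
9. 3m - 4g = 3(-5) - 4(-12) = 33 — holds.
10. g = -12 ≠ -13, but d = 13 = 13 (second disjunct) — holds.
11. h + f = -15 + 10 = -5; -5 < -4, bound -4 not met — fails.

Constraints 1 and 11 are violated.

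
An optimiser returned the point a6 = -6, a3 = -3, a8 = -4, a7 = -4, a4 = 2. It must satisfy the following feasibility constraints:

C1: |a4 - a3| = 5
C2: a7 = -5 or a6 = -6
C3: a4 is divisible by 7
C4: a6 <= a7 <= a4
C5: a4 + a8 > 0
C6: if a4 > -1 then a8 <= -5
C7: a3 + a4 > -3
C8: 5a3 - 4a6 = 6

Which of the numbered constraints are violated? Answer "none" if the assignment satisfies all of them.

Constraints 3, 5, 6, 8 do not hold.

C1: |2 - (-3)| = 5 — holds.
C2: a7 = -4 ≠ -5, but a6 = -6 = -6 (second disjunct) — holds.
C3: 2 = 7*0 + 2, so 7 does not divide 2 — does not hold.
C4: values -6 <= -4 <= 2 — holds.
C5: a4 + a8 = 2 + (-4) = -2; -2 ≤ 0, bound 0 not met — does not hold.
C6: a4 = 2 > -1, so we need a8 ≤ -5; but a8 = -4 > -5 — does not hold.
C7: a3 + a4 = -3 + 2 = -1; -1 > -3 — holds.
C8: 5a3 - 4a6 = 5(-3) - 4(-6) = 9, not 6 — does not hold.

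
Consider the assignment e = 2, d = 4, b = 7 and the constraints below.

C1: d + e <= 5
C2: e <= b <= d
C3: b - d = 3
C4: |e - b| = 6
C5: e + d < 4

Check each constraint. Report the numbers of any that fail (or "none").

The assignment fails constraints 1, 2, 4, and 5.

C1: d + e = 4 + 2 = 6; 6 > 5, bound 5 not met  ✘
C2: values 2, 7, 4; b = 7 is not <= d = 4  ✘
C3: b - d = 7 - 4 = 3  ✔
C4: |2 - 7| = 5, not 6  ✘
C5: e + d = 2 + 4 = 6; 6 ≥ 4, bound 4 not met  ✘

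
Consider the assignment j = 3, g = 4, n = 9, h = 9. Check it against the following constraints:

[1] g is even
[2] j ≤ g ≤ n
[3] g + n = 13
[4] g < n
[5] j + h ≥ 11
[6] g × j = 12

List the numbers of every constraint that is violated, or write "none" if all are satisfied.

[1] g = 4 is even  OK
[2] values 3 ≤ 4 ≤ 9  OK
[3] g + n = 4 + 9 = 13  OK
[4] g = 4, n = 9; 4 < 9  OK
[5] j + h = 3 + 9 = 12; 12 ≥ 11  OK
[6] g × j = 4 × 3 = 12  OK

The assignment satisfies every constraint.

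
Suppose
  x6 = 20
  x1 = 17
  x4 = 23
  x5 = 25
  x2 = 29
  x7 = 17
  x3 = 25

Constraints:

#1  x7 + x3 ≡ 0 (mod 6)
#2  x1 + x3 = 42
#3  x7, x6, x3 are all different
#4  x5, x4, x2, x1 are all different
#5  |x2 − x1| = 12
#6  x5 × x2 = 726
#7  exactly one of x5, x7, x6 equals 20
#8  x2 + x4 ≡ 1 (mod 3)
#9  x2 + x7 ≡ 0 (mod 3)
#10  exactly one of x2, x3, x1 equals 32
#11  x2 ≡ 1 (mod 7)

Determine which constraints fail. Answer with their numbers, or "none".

Violated: 6, 9, and 10.

#1 x7 + x3 = 42; 42 mod 6 = 0 — OK.
#2 x1 + x3 = 17 + 25 = 42 — OK.
#3 values 17, 20, 25 are pairwise distinct — OK.
#4 values 25, 23, 29, 17 are pairwise distinct — OK.
#5 |29 − 17| = 12 — OK.
#6 x5 × x2 = 25 × 29 = 725, not 726 — violated.
#7 x5=25, x7=17, x6=20; 1 of them equals 20 — OK.
#8 x2 + x4 = 52; 52 mod 3 = 1 — OK.
#9 x2 + x7 = 46; 46 mod 3 = 1, not 0 — violated.
#10 x2=29, x3=25, x1=17; 0 of them equal 32, not exactly one — violated.
#11 29 mod 7 = 1 — OK.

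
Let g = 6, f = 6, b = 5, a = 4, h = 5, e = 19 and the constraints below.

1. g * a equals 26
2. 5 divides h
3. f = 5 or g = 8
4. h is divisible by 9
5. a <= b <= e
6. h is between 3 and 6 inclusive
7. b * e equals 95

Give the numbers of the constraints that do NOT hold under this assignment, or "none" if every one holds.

1. g * a = 6 * 4 = 24, not 26 — violated.
2. 5 / 5 = 1, so 5 divides 5 — satisfied.
3. f = 6 ≠ 5 and g = 6 ≠ 8; both disjuncts false — violated.
4. 5 = 9*0 + 5, so 9 does not divide 5 — violated.
5. values 4 <= 5 <= 19 — satisfied.
6. h = 5 lies in [3, 6] — satisfied.
7. b * e = 5 * 19 = 95 — satisfied.

Constraints 1, 3, and 4 are violated.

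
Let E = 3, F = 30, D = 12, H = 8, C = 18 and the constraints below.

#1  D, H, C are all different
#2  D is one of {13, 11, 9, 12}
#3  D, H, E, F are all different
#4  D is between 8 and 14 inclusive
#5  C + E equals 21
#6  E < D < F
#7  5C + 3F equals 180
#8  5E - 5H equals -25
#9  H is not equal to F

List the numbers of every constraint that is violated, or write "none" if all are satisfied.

None — every constraint holds.

#1 values 12, 8, 18 are pairwise distinct — satisfied.
#2 D = 12 is in {13, 11, 9, 12} — satisfied.
#3 values 12, 8, 3, 30 are pairwise distinct — satisfied.
#4 D = 12 lies in [8, 14] — satisfied.
#5 C + E = 18 + 3 = 21 — satisfied.
#6 values 3 < 12 < 30 — satisfied.
#7 5C + 3F = 5(18) + 3(30) = 180 — satisfied.
#8 5E - 5H = 5(3) - 5(8) = -25 — satisfied.
#9 H = 8, F = 30; distinct — satisfied.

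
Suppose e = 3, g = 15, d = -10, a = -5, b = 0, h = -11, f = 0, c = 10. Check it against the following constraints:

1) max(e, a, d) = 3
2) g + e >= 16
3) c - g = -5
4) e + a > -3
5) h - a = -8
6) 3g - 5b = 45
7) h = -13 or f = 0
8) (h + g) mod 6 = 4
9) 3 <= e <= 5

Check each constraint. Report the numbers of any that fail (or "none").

1) max(3, -5, -10) = 3 — OK.
2) g + e = 15 + 3 = 18; 18 ≥ 16 — OK.
3) c - g = 10 - 15 = -5 — OK.
4) e + a = 3 + (-5) = -2; -2 > -3 — OK.
5) h - a = -11 - (-5) = -6, not -8 — violated.
6) 3g - 5b = 3(15) - 5(0) = 45 — OK.
7) h = -11 ≠ -13, but f = 0 = 0 (second disjunct) — OK.
8) h + g = 4; 4 mod 6 = 4 — OK.
9) e = 3 lies in [3, 5] — OK.

Constraint 5 does not hold.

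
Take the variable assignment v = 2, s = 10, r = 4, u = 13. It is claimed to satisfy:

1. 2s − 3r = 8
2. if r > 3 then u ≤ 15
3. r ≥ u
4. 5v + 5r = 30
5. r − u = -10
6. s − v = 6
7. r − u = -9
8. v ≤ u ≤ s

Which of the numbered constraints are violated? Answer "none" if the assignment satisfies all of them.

1. 2s − 3r = 2(10) − 3(4) = 8 — holds.
2. r = 4 > 3, so we need u ≤ 15; u = 13 ≤ 15 — holds.
3. r = 4, u = 13; 4 < 13 (want ≥) — fails.
4. 5v + 5r = 5(2) + 5(4) = 30 — holds.
5. r − u = 4 − 13 = -9, not -10 — fails.
6. s − v = 10 − 2 = 8, not 6 — fails.
7. r − u = 4 − 13 = -9 — holds.
8. values 2, 13, 10; u = 13 is not ≤ s = 10 — fails.

Constraints 3, 5, 6, and 8 are violated.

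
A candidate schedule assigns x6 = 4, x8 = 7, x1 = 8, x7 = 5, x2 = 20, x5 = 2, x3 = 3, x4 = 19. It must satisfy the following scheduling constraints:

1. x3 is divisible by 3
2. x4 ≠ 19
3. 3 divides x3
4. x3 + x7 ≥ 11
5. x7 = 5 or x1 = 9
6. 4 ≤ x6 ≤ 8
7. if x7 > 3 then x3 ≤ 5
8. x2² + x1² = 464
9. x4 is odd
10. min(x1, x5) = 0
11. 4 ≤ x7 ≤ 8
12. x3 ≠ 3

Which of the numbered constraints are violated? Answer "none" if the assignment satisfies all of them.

Constraints 2, 4, 10, 12 are violated.

1. 3 / 3 = 1, so 3 divides 3 — OK.
2. x4 = 19, but 19 is required to differ — violated.
3. 3 / 3 = 1, so 3 divides 3 — OK.
4. x3 + x7 = 3 + 5 = 8; 8 < 11, bound 11 not met — violated.
5. x7 = 5 = 5 (first disjunct) — OK.
6. x6 = 4 lies in [4, 8] — OK.
7. x7 = 5 > 3, so we need x3 ≤ 5; x3 = 3 ≤ 5 — OK.
8. x2² + x1² = 20² + 8² = 400 + 64 = 464 — OK.
9. x4 = 19 is odd — OK.
10. min(8, 2) = 2, not 0 — violated.
11. x7 = 5 lies in [4, 8] — OK.
12. x3 = 3, but 3 is required to differ — violated.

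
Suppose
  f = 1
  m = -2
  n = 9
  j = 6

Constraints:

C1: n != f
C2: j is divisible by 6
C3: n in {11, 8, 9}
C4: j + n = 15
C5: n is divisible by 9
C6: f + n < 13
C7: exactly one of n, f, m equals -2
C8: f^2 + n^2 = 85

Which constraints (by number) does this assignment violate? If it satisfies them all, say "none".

C1: n = 9, f = 1; distinct  OK
C2: 6 / 6 = 1, so 6 divides 6  OK
C3: n = 9 is in {11, 8, 9}  OK
C4: j + n = 6 + 9 = 15  OK
C5: 9 / 9 = 1, so 9 divides 9  OK
C6: f + n = 1 + 9 = 10; 10 < 13  OK
C7: n=9, f=1, m=-2; 1 of them equals -2  OK
C8: f^2 + n^2 = 1^2 + 9^2 = 1 + 81 = 82, not 85  FAIL

Constraint 8 does not hold.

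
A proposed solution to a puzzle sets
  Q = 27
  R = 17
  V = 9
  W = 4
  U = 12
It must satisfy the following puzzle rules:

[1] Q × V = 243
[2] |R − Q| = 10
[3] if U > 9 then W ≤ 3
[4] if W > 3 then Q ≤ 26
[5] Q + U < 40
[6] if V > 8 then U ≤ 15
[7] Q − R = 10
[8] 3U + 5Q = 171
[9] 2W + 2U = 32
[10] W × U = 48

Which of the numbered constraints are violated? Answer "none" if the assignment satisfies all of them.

[1] Q × V = 27 × 9 = 243 — satisfied.
[2] |17 − 27| = 10 — satisfied.
[3] U = 12 > 9, so we need W ≤ 3; but W = 4 > 3 — violated.
[4] W = 4 > 3, so we need Q ≤ 26; but Q = 27 > 26 — violated.
[5] Q + U = 27 + 12 = 39; 39 < 40 — satisfied.
[6] V = 9 > 8, so we need U ≤ 15; U = 12 ≤ 15 — satisfied.
[7] Q − R = 27 − 17 = 10 — satisfied.
[8] 3U + 5Q = 3(12) + 5(27) = 171 — satisfied.
[9] 2W + 2U = 2(4) + 2(12) = 32 — satisfied.
[10] W × U = 4 × 12 = 48 — satisfied.

Constraints 3 and 4 do not hold.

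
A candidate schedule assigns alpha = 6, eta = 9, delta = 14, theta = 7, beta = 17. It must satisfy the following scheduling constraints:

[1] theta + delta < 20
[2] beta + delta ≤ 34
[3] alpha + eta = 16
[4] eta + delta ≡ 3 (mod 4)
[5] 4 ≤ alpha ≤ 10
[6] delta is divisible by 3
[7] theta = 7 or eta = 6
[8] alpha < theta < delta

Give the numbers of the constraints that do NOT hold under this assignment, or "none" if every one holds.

Constraints 1, 3, and 6 are violated.

[1] theta + delta = 7 + 14 = 21; 21 ≥ 20, bound 20 not met — violated.
[2] beta + delta = 17 + 14 = 31; 31 ≤ 34 — satisfied.
[3] alpha + eta = 6 + 9 = 15, not 16 — violated.
[4] eta + delta = 23; 23 mod 4 = 3 — satisfied.
[5] alpha = 6 lies in [4, 10] — satisfied.
[6] 14 = 3×4 + 2, so 3 does not divide 14 — violated.
[7] theta = 7 = 7 (first disjunct) — satisfied.
[8] values 6 < 7 < 14 — satisfied.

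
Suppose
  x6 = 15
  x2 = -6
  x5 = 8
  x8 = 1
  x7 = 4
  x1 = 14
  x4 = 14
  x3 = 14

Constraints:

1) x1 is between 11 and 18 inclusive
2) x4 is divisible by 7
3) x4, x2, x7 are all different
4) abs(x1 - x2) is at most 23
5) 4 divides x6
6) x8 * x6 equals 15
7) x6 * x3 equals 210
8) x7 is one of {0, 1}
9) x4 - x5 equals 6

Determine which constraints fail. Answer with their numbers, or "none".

No — constraints 5, 8 are not satisfied.

1) x1 = 14 lies in [11, 18] — holds.
2) 14 / 7 = 2, so 7 divides 14 — holds.
3) values 14, -6, 4 are pairwise distinct — holds.
4) abs(14 - (-6)) = 20; 20 ≤ 23 — holds.
5) 15 = 4*3 + 3, so 4 does not divide 15 — does not hold.
6) x8 * x6 = 1 * 15 = 15 — holds.
7) x6 * x3 = 15 * 14 = 210 — holds.
8) x7 = 4 is not in {0, 1} — does not hold.
9) x4 - x5 = 14 - 8 = 6 — holds.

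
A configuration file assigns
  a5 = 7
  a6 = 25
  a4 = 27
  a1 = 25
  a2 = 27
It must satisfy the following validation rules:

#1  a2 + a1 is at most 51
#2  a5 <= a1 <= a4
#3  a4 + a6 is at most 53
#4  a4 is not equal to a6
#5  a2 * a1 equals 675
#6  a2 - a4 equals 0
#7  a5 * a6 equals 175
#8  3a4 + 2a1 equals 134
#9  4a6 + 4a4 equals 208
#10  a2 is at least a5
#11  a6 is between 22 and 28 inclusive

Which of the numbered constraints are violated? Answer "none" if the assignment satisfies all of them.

The assignment fails constraints 1 and 8.

#1 a2 + a1 = 27 + 25 = 52; 52 > 51, bound 51 not met — violated.
#2 values 7 <= 25 <= 27 — OK.
#3 a4 + a6 = 27 + 25 = 52; 52 ≤ 53 — OK.
#4 a4 = 27, a6 = 25; distinct — OK.
#5 a2 * a1 = 27 * 25 = 675 — OK.
#6 a2 - a4 = 27 - 27 = 0 — OK.
#7 a5 * a6 = 7 * 25 = 175 — OK.
#8 3a4 + 2a1 = 3(27) + 2(25) = 131, not 134 — violated.
#9 4a6 + 4a4 = 4(25) + 4(27) = 208 — OK.
#10 a2 = 27, a5 = 7; 27 ≥ 7 — OK.
#11 a6 = 25 lies in [22, 28] — OK.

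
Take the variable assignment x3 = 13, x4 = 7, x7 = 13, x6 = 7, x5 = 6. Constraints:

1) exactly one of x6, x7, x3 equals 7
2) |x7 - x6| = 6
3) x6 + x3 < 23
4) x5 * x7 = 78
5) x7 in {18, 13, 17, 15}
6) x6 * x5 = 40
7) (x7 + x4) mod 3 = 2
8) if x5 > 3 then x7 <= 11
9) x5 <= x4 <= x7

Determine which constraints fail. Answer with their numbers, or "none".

1) x6=7, x7=13, x3=13; 1 of them equals 7 — satisfied.
2) |13 - 7| = 6 — satisfied.
3) x6 + x3 = 7 + 13 = 20; 20 < 23 — satisfied.
4) x5 * x7 = 6 * 13 = 78 — satisfied.
5) x7 = 13 is in {18, 13, 17, 15} — satisfied.
6) x6 * x5 = 7 * 6 = 42, not 40 — violated.
7) x7 + x4 = 20; 20 mod 3 = 2 — satisfied.
8) x5 = 6 > 3, so we need x7 ≤ 11; but x7 = 13 > 11 — violated.
9) values 6 <= 7 <= 13 — satisfied.

No — constraints 6 and 8 are not satisfied.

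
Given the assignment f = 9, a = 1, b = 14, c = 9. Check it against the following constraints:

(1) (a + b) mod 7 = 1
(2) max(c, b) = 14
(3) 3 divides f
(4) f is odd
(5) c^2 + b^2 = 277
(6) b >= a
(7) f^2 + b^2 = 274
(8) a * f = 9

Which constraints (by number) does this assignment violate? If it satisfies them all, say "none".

Constraint 7 is violated.

(1) a + b = 15; 15 mod 7 = 1 — satisfied.
(2) max(9, 14) = 14 — satisfied.
(3) 9 / 3 = 3, so 3 divides 9 — satisfied.
(4) f = 9 is odd — satisfied.
(5) c^2 + b^2 = 9^2 + 14^2 = 81 + 196 = 277 — satisfied.
(6) b = 14, a = 1; 14 ≥ 1 — satisfied.
(7) f^2 + b^2 = 9^2 + 14^2 = 81 + 196 = 277, not 274 — violated.
(8) a * f = 1 * 9 = 9 — satisfied.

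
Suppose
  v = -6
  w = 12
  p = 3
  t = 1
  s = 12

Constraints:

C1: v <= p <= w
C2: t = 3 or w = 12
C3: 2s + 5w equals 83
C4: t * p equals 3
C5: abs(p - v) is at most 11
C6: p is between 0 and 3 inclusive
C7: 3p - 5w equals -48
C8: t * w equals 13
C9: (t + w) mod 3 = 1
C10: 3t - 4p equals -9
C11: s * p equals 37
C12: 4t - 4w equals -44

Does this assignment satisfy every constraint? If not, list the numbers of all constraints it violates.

C1: values -6 <= 3 <= 12 — holds.
C2: t = 1 ≠ 3, but w = 12 = 12 (second disjunct) — holds.
C3: 2s + 5w = 2(12) + 5(12) = 84, not 83 — does not hold.
C4: t * p = 1 * 3 = 3 — holds.
C5: abs(3 - (-6)) = 9; 9 ≤ 11 — holds.
C6: p = 3 lies in [0, 3] — holds.
C7: 3p - 5w = 3(3) - 5(12) = -51, not -48 — does not hold.
C8: t * w = 1 * 12 = 12, not 13 — does not hold.
C9: t + w = 13; 13 mod 3 = 1 — holds.
C10: 3t - 4p = 3(1) - 4(3) = -9 — holds.
C11: s * p = 12 * 3 = 36, not 37 — does not hold.
C12: 4t - 4w = 4(1) - 4(12) = -44 — holds.

No — constraints 3, 7, 8, 11 are not satisfied.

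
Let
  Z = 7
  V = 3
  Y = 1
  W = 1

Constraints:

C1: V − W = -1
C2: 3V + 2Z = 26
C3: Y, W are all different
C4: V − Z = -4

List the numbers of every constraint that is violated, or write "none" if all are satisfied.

C1: V − W = 3 − 1 = 2, not -1 — violated.
C2: 3V + 2Z = 3(3) + 2(7) = 23, not 26 — violated.
C3: Y = W = 1, not all different — violated.
C4: V − Z = 3 − 7 = -4 — satisfied.

The assignment fails constraints 1, 2, and 3.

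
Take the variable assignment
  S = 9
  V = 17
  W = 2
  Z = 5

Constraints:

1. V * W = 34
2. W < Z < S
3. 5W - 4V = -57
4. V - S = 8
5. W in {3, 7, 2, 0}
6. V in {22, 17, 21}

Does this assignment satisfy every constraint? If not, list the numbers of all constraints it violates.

Violated: 3.

1. V * W = 17 * 2 = 34  ✓
2. values 2 < 5 < 9  ✓
3. 5W - 4V = 5(2) - 4(17) = -58, not -57  ✗
4. V - S = 17 - 9 = 8  ✓
5. W = 2 is in {3, 7, 2, 0}  ✓
6. V = 17 is in {22, 17, 21}  ✓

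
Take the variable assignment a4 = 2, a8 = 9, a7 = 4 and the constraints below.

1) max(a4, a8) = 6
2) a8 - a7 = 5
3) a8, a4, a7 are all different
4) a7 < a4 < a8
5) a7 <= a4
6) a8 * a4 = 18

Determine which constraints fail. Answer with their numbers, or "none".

Constraints 1, 4, 5 do not hold.

1) max(2, 9) = 9, not 6 — does not hold.
2) a8 - a7 = 9 - 4 = 5 — holds.
3) values 9, 2, 4 are pairwise distinct — holds.
4) values 4, 2, 9; a7 = 4 is not < a4 = 2 — does not hold.
5) a7 = 4, a4 = 2; 4 > 2 (want ≤) — does not hold.
6) a8 * a4 = 9 * 2 = 18 — holds.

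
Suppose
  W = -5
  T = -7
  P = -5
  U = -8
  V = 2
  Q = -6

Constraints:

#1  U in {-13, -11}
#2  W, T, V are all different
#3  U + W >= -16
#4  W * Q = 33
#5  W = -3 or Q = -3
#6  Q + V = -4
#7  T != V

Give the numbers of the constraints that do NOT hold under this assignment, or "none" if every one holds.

Constraints 1, 4, and 5 do not hold.

#1 U = -8 is not in {-13, -11} — fails.
#2 values -5, -7, 2 are pairwise distinct — holds.
#3 U + W = -8 + (-5) = -13; -13 ≥ -16 — holds.
#4 W * Q = -5 * (-6) = 30, not 33 — fails.
#5 W = -5 ≠ -3 and Q = -6 ≠ -3; both disjuncts false — fails.
#6 Q + V = -6 + 2 = -4 — holds.
#7 T = -7, V = 2; distinct — holds.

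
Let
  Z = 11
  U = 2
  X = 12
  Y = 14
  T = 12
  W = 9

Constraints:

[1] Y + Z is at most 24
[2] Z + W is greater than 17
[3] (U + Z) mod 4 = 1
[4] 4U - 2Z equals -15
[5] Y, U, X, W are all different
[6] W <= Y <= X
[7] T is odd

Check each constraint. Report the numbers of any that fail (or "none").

The assignment fails constraints 1, 4, 6, and 7.

[1] Y + Z = 14 + 11 = 25; 25 > 24, bound 24 not met — fails.
[2] Z + W = 11 + 9 = 20; 20 > 17 — holds.
[3] U + Z = 13; 13 mod 4 = 1 — holds.
[4] 4U - 2Z = 4(2) - 2(11) = -14, not -15 — fails.
[5] values 14, 2, 12, 9 are pairwise distinct — holds.
[6] values 9, 14, 12; Y = 14 is not <= X = 12 — fails.
[7] T = 12 is even — fails.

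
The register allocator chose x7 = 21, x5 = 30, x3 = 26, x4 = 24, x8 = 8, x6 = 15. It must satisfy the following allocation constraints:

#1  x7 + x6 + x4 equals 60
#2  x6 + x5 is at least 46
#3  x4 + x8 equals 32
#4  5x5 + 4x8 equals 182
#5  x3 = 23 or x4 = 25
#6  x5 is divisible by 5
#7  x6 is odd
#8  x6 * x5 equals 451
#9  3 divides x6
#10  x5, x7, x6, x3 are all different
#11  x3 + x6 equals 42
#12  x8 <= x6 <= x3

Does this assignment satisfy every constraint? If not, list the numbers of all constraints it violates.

#1 x7 + x6 + x4 = 21 + 15 + 24 = 60  true
#2 x6 + x5 = 15 + 30 = 45; 45 < 46, bound 46 not met  false
#3 x4 + x8 = 24 + 8 = 32  true
#4 5x5 + 4x8 = 5(30) + 4(8) = 182  true
#5 x3 = 26 ≠ 23 and x4 = 24 ≠ 25; both disjuncts false  false
#6 30 / 5 = 6, so 5 divides 30  true
#7 x6 = 15 is odd  true
#8 x6 * x5 = 15 * 30 = 450, not 451  false
#9 15 / 3 = 5, so 3 divides 15  true
#10 values 30, 21, 15, 26 are pairwise distinct  true
#11 x3 + x6 = 26 + 15 = 41, not 42  false
#12 values 8 <= 15 <= 26  true

The assignment fails constraints 2, 5, 8, 11.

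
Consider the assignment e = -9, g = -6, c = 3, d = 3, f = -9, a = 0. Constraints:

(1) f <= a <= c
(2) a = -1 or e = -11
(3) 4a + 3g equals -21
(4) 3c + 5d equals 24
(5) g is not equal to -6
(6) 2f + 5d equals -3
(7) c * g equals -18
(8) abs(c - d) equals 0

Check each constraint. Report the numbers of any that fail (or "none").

(1) values -9 <= 0 <= 3  ✔
(2) a = 0 ≠ -1 and e = -9 ≠ -11; both disjuncts false  ✘
(3) 4a + 3g = 4(0) + 3(-6) = -18, not -21  ✘
(4) 3c + 5d = 3(3) + 5(3) = 24  ✔
(5) g = -6, but -6 is required to differ  ✘
(6) 2f + 5d = 2(-9) + 5(3) = -3  ✔
(7) c * g = 3 * (-6) = -18  ✔
(8) abs(3 - 3) = 0  ✔

The assignment fails constraints 2, 3, and 5.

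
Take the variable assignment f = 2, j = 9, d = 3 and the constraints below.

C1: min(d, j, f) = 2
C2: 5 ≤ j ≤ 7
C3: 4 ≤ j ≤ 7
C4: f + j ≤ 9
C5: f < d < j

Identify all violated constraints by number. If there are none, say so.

No — constraints 2, 3, and 4 are not satisfied.

C1: min(3, 9, 2) = 2  true
C2: j = 9 is outside [5, 7]  false
C3: j = 9 is outside [4, 7]  false
C4: f + j = 2 + 9 = 11; 11 > 9, bound 9 not met  false
C5: values 2 < 3 < 9  true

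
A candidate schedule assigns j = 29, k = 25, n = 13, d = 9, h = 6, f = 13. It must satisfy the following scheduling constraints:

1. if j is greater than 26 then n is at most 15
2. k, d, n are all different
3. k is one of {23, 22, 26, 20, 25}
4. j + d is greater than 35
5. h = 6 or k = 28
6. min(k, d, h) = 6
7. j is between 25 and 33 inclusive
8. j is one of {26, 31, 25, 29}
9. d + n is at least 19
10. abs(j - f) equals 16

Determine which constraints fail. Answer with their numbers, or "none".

1. j = 29 > 26, so we need n ≤ 15; n = 13 ≤ 15  holds
2. values 25, 9, 13 are pairwise distinct  holds
3. k = 25 is in {23, 22, 26, 20, 25}  holds
4. j + d = 29 + 9 = 38; 38 > 35  holds
5. h = 6 = 6 (first disjunct)  holds
6. min(25, 9, 6) = 6  holds
7. j = 29 lies in [25, 33]  holds
8. j = 29 is in {26, 31, 25, 29}  holds
9. d + n = 9 + 13 = 22; 22 ≥ 19  holds
10. abs(29 - 13) = 16  holds

The assignment satisfies every constraint.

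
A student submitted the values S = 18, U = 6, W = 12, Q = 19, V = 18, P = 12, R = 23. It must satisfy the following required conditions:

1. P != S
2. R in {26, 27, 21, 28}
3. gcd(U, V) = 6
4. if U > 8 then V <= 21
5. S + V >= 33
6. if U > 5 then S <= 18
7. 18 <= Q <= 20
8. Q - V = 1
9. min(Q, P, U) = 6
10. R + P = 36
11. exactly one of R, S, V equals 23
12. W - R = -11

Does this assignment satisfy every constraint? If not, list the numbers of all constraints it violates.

1. P = 12, S = 18; distinct  OK
2. R = 23 is not in {26, 27, 21, 28}  FAIL
3. gcd(6, 18) = 6  OK
4. U = 6, not > 8; antecedent false, conditional vacuously true  OK
5. S + V = 18 + 18 = 36; 36 ≥ 33  OK
6. U = 6 > 5, so we need S ≤ 18; S = 18 ≤ 18  OK
7. Q = 19 lies in [18, 20]  OK
8. Q - V = 19 - 18 = 1  OK
9. min(19, 12, 6) = 6  OK
10. R + P = 23 + 12 = 35, not 36  FAIL
11. R=23, S=18, V=18; 1 of them equals 23  OK
12. W - R = 12 - 23 = -11  OK

Constraints 2, 10 are violated.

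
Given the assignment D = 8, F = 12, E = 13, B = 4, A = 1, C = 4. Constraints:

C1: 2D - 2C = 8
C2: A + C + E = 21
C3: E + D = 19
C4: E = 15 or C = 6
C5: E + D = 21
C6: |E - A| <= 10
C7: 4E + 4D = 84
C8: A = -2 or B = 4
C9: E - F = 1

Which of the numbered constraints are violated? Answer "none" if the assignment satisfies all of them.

Constraints 2, 3, 4, and 6 do not hold.

C1: 2D - 2C = 2(8) - 2(4) = 8 — OK.
C2: A + C + E = 1 + 4 + 13 = 18, not 21 — violated.
C3: E + D = 13 + 8 = 21, not 19 — violated.
C4: E = 13 ≠ 15 and C = 4 ≠ 6; both disjuncts false — violated.
C5: E + D = 13 + 8 = 21 — OK.
C6: |13 - 1| = 12; 12 > 10, exceeds bound 10 — violated.
C7: 4E + 4D = 4(13) + 4(8) = 84 — OK.
C8: A = 1 ≠ -2, but B = 4 = 4 (second disjunct) — OK.
C9: E - F = 13 - 12 = 1 — OK.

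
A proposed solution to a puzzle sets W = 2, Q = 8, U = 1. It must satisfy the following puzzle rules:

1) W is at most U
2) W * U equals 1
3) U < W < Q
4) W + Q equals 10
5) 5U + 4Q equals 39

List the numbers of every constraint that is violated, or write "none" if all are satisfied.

1) W = 2, U = 1; 2 > 1 (want ≤) — violated.
2) W * U = 2 * 1 = 2, not 1 — violated.
3) values 1 < 2 < 8 — OK.
4) W + Q = 2 + 8 = 10 — OK.
5) 5U + 4Q = 5(1) + 4(8) = 37, not 39 — violated.

Violated: 1, 2, 5.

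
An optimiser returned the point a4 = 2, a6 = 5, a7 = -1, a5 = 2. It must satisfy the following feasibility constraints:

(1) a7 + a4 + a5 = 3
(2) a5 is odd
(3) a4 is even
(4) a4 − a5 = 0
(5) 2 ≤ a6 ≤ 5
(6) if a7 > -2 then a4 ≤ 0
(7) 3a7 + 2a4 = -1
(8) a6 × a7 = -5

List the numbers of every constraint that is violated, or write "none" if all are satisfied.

No — constraints 2, 6, 7 are not satisfied.

(1) a7 + a4 + a5 = -1 + 2 + 2 = 3 — holds.
(2) a5 = 2 is even — does not hold.
(3) a4 = 2 is even — holds.
(4) a4 − a5 = 2 − 2 = 0 — holds.
(5) a6 = 5 lies in [2, 5] — holds.
(6) a7 = -1 > -2, so we need a4 ≤ 0; but a4 = 2 > 0 — does not hold.
(7) 3a7 + 2a4 = 3(-1) + 2(2) = 1, not -1 — does not hold.
(8) a6 × a7 = 5 × (-1) = -5 — holds.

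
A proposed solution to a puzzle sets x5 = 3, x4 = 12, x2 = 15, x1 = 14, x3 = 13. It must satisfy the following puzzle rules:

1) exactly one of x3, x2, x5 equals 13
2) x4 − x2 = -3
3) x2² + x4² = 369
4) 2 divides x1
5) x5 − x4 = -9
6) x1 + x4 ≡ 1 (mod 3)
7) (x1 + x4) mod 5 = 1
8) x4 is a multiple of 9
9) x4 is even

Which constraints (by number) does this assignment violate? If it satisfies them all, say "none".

1) x3=13, x2=15, x5=3; 1 of them equals 13  ✔
2) x4 − x2 = 12 − 15 = -3  ✔
3) x2² + x4² = 15² + 12² = 225 + 144 = 369  ✔
4) 14 / 2 = 7, so 2 divides 14  ✔
5) x5 − x4 = 3 − 12 = -9  ✔
6) x1 + x4 = 26; 26 mod 3 = 2, not 1  ✘
7) x1 + x4 = 26; 26 mod 5 = 1  ✔
8) 12 = 9×1 + 3, so 9 does not divide 12  ✘
9) x4 = 12 is even  ✔

Constraints 6 and 8 do not hold.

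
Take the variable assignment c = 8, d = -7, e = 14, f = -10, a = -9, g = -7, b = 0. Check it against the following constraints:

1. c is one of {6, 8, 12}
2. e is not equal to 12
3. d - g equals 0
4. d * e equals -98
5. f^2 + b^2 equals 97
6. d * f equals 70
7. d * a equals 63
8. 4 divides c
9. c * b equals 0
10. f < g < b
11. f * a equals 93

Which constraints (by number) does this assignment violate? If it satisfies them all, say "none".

Constraints 5 and 11 are violated.

1. c = 8 is in {6, 8, 12} — satisfied.
2. e = 14, and 14 ≠ 12 — satisfied.
3. d - g = -7 - (-7) = 0 — satisfied.
4. d * e = -7 * 14 = -98 — satisfied.
5. f^2 + b^2 = (-10)^2 + 0^2 = 100 + 0 = 100, not 97 — violated.
6. d * f = -7 * (-10) = 70 — satisfied.
7. d * a = -7 * (-9) = 63 — satisfied.
8. 8 / 4 = 2, so 4 divides 8 — satisfied.
9. c * b = 8 * 0 = 0 — satisfied.
10. values -10 < -7 < 0 — satisfied.
11. f * a = -10 * (-9) = 90, not 93 — violated.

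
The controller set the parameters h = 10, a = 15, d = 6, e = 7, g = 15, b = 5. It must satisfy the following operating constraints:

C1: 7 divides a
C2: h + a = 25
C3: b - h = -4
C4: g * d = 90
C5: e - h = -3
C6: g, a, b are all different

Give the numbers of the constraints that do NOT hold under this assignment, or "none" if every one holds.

No — constraints 1, 3, 6 are not satisfied.

C1: 15 = 7*2 + 1, so 7 does not divide 15 — fails.
C2: h + a = 10 + 15 = 25 — holds.
C3: b - h = 5 - 10 = -5, not -4 — fails.
C4: g * d = 15 * 6 = 90 — holds.
C5: e - h = 7 - 10 = -3 — holds.
C6: g = a = 15, not all different — fails.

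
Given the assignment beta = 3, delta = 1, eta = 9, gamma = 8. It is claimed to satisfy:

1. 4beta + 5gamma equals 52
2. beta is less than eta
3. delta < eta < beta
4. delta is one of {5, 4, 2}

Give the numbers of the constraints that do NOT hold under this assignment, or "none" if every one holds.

1. 4beta + 5gamma = 4(3) + 5(8) = 52  ✓
2. beta = 3, eta = 9; 3 < 9  ✓
3. values 1, 9, 3; eta = 9 is not < beta = 3  ✗
4. delta = 1 is not in {5, 4, 2}  ✗

No — constraints 3 and 4 are not satisfied.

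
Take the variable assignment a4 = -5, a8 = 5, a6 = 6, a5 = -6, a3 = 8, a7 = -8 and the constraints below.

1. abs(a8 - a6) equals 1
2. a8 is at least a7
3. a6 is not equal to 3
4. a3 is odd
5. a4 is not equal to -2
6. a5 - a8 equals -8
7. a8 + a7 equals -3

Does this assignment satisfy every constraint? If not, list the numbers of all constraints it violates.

1. abs(5 - 6) = 1 — holds.
2. a8 = 5, a7 = -8; 5 ≥ -8 — holds.
3. a6 = 6, and 6 ≠ 3 — holds.
4. a3 = 8 is even — does not hold.
5. a4 = -5, and -5 ≠ -2 — holds.
6. a5 - a8 = -6 - 5 = -11, not -8 — does not hold.
7. a8 + a7 = 5 + (-8) = -3 — holds.

No — constraints 4 and 6 are not satisfied.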